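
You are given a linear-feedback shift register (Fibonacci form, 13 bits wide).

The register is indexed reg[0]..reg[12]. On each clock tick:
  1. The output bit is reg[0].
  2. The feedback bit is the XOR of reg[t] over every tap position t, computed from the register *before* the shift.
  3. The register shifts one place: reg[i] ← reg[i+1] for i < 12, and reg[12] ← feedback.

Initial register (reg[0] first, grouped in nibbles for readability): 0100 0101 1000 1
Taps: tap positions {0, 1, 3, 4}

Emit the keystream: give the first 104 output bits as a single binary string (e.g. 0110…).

01000101100011011101000100101111010001111111110001000001000101101101011100000101100010111101001111111110

tick  register→output (feedback)
  0  0100010110001→0 (1)
  1  1000101100011→1 (0)
  2  0001011000110→0 (1)
  3  0010110001101→0 (1)
  4  0101100011011→0 (1)
  5  1011000110111→1 (0)
  6  0110001101110→0 (1)
  7  1100011011101→1 (0)
  8  1000110111010→1 (0)
  9  0001101110100→0 (0)
 10  0011011101000→0 (1)
 11  0110111010001→0 (0)
 12  1101110100010→1 (0)
 13  1011101000100→1 (1)
 14  0111010001001→0 (0)
 15  1110100010010→1 (1)
 16  1101000100101→1 (1)
 17  1010001001011→1 (1)
 18  0100010010111→0 (1)
 19  1000100101111→1 (0)
 20  0001001011110→0 (1)
 21  0010010111101→0 (0)
 22  0100101111010→0 (0)
 23  1001011110100→1 (0)
 24  0010111101000→0 (1)
 25  0101111010001→0 (1)
 26  1011110100011→1 (1)
 27  0111101000111→0 (1)
 28  1111010001111→1 (1)
 29  1110100011111→1 (1)
 30  1101000111111→1 (1)
 31  1010001111111→1 (1)
 32  0100011111111→0 (1)
 33  1000111111111→1 (0)
 34  0001111111110→0 (0)
 35  0011111111100→0 (0)
 36  0111111111000→0 (1)
 37  1111111110001→1 (0)
 38  1111111100010→1 (0)
 39  1111111000100→1 (0)
 40  1111110001000→1 (0)
 41  1111100010000→1 (0)
 42  1111000100000→1 (1)
 43  1110001000001→1 (0)
 44  1100010000010→1 (0)
 45  1000100000100→1 (0)
 46  0001000001000→0 (1)
 47  0010000010001→0 (0)
 48  0100000100010→0 (1)
 49  1000001000101→1 (1)
 50  0000010001011→0 (0)
 51  0000100010110→0 (1)
 52  0001000101101→0 (1)
 53  0010001011011→0 (0)
 54  0100010110110→0 (1)
 55  1000101101101→1 (0)
 56  0001011011010→0 (1)
 57  0010110110101→0 (1)
 58  0101101101011→0 (1)
 59  1011011010111→1 (0)
 60  0110110101110→0 (0)
 61  1101101011100→1 (0)
 62  1011010111000→1 (0)
 63  0110101110000→0 (0)
 64  1101011100000→1 (1)
 65  1010111000001→1 (0)
 66  0101110000010→0 (1)
 67  1011100000101→1 (1)
 68  0111000001011→0 (0)
 69  1110000010110→1 (0)
 70  1100000101100→1 (0)
 71  1000001011000→1 (1)
 72  0000010110001→0 (0)
 73  0000101100010→0 (1)
 74  0001011000101→0 (1)
 75  0010110001011→0 (1)
 76  0101100010111→0 (1)
 77  1011000101111→1 (0)
 78  0110001011110→0 (1)
 79  1100010111101→1 (0)
 80  1000101111010→1 (0)
 81  0001011110100→0 (1)
 82  0010111101001→0 (1)
 83  0101111010011→0 (1)
 84  1011110100111→1 (1)
 85  0111101001111→0 (1)
 86  1111010011111→1 (1)
 87  1110100111111→1 (1)
 88  1101001111111→1 (1)
 89  1010011111111→1 (1)
 90  0100111111111→0 (0)
 91  1001111111110→1 (1)
 92  0011111111101→0 (0)
 93  0111111111010→0 (1)
 94  1111111110101→1 (0)
 95  1111111101010→1 (0)
 96  1111111010100→1 (0)
 97  1111110101000→1 (0)
 98  1111101010000→1 (0)
 99  1111010100000→1 (1)
100  1110101000001→1 (1)
101  1101010000011→1 (1)
102  1010100000111→1 (0)
103  0101000001110→0 (0)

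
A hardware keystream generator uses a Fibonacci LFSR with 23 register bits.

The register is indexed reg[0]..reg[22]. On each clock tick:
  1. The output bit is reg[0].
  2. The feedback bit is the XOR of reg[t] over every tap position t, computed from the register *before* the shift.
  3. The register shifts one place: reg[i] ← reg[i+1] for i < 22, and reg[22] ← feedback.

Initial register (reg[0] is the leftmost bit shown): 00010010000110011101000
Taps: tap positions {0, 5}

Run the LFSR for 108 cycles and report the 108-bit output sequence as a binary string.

step | reg (before) | out | fb
   0 | 00010010000110011101000 | 0 | 0
   1 | 00100100001100111010000 | 0 | 1
   2 | 01001000011001110100001 | 0 | 0
   3 | 10010000110011101000010 | 1 | 1
   4 | 00100001100111010000101 | 0 | 0
   5 | 01000011001110100001010 | 0 | 0
   6 | 10000110011101000010100 | 1 | 0
   7 | 00001100111010000101000 | 0 | 1
   8 | 00011001110100001010001 | 0 | 0
   9 | 00110011101000010100010 | 0 | 0
  10 | 01100111010000101000100 | 0 | 1
  11 | 11001110100001010001001 | 1 | 0
  12 | 10011101000010100010010 | 1 | 0
  13 | 00111010000101000100100 | 0 | 0
  14 | 01110100001010001001000 | 0 | 1
  15 | 11101000010100010010001 | 1 | 1
  16 | 11010000101000100100011 | 1 | 1
  17 | 10100001010001001000111 | 1 | 1
  18 | 01000010100010010001111 | 0 | 0
  19 | 10000101000100100011110 | 1 | 0
  20 | 00001010001001000111100 | 0 | 0
  21 | 00010100010010001111000 | 0 | 1
  22 | 00101000100100011110001 | 0 | 0
  23 | 01010001001000111100010 | 0 | 0
  24 | 10100010010001111000100 | 1 | 1
  25 | 01000100100011110001001 | 0 | 1
  26 | 10001001000111100010011 | 1 | 1
  27 | 00010010001111000100111 | 0 | 0
  28 | 00100100011110001001110 | 0 | 1
  29 | 01001000111100010011101 | 0 | 0
  30 | 10010001111000100111010 | 1 | 1
  31 | 00100011110001001110101 | 0 | 0
  32 | 01000111100010011101010 | 0 | 1
  33 | 10001111000100111010101 | 1 | 0
  34 | 00011110001001110101010 | 0 | 1
  35 | 00111100010011101010101 | 0 | 1
  36 | 01111000100111010101011 | 0 | 0
  37 | 11110001001110101010110 | 1 | 1
  38 | 11100010011101010101101 | 1 | 1
  39 | 11000100111010101011011 | 1 | 0
  40 | 10001001110101010110110 | 1 | 1
  41 | 00010011101010101101101 | 0 | 0
  42 | 00100111010101011011010 | 0 | 1
  43 | 01001110101010110110101 | 0 | 1
  44 | 10011101010101101101011 | 1 | 0
  45 | 00111010101011011010110 | 0 | 0
  46 | 01110101010110110101100 | 0 | 1
  47 | 11101010101101101011001 | 1 | 1
  48 | 11010101011011010110011 | 1 | 0
  49 | 10101010110110101100110 | 1 | 1
  50 | 01010101101101011001101 | 0 | 1
  51 | 10101011011010110011011 | 1 | 1
  52 | 01010110110101100110111 | 0 | 1
  53 | 10101101101011001101111 | 1 | 0
  54 | 01011011010110011011110 | 0 | 0
  55 | 10110110101100110111100 | 1 | 0
  56 | 01101101011001101111000 | 0 | 1
  57 | 11011010110011011110001 | 1 | 1
  58 | 10110101100110111100011 | 1 | 0
  59 | 01101011001101111000110 | 0 | 0
  60 | 11010110011011110001100 | 1 | 0
  61 | 10101100110111100011000 | 1 | 0
  62 | 01011001101111000110000 | 0 | 0
  63 | 10110011011110001100000 | 1 | 1
  64 | 01100110111100011000001 | 0 | 1
  65 | 11001101111000110000011 | 1 | 0
  66 | 10011011110001100000110 | 1 | 1
  67 | 00110111100011000001101 | 0 | 1
  68 | 01101111000110000011011 | 0 | 1
  69 | 11011110001100000110111 | 1 | 0
  70 | 10111100011000001101110 | 1 | 0
  71 | 01111000110000011011100 | 0 | 0
  72 | 11110001100000110111000 | 1 | 1
  73 | 11100011000001101110001 | 1 | 1
  74 | 11000110000011011100011 | 1 | 0
  75 | 10001100000110111000110 | 1 | 0
  76 | 00011000001101110001100 | 0 | 0
  77 | 00110000011011100011000 | 0 | 0
  78 | 01100000110111000110000 | 0 | 0
  79 | 11000001101110001100000 | 1 | 1
  80 | 10000011011100011000001 | 1 | 1
  81 | 00000110111000110000011 | 0 | 1
  82 | 00001101110001100000111 | 0 | 1
  83 | 00011011100011000001111 | 0 | 0
  84 | 00110111000110000011110 | 0 | 1
  85 | 01101110001100000111101 | 0 | 1
  86 | 11011100011000001111011 | 1 | 0
  87 | 10111000110000011110110 | 1 | 1
  88 | 01110001100000111101101 | 0 | 0
  89 | 11100011000001111011010 | 1 | 1
  90 | 11000110000011110110101 | 1 | 0
  91 | 10001100000111101101010 | 1 | 0
  92 | 00011000001111011010100 | 0 | 0
  93 | 00110000011110110101000 | 0 | 0
  94 | 01100000111101101010000 | 0 | 0
  95 | 11000001111011010100000 | 1 | 1
  96 | 10000011110110101000001 | 1 | 1
  97 | 00000111101101010000011 | 0 | 1
  98 | 00001111011010100000111 | 0 | 1
  99 | 00011110110101000001111 | 0 | 1
 100 | 00111101101010000011111 | 0 | 1
 101 | 01111011010100000111111 | 0 | 0
 102 | 11110110101000001111110 | 1 | 0
 103 | 11101101010000011111100 | 1 | 0
 104 | 11011010100000111111000 | 1 | 1
 105 | 10110101000001111110001 | 1 | 0
 106 | 01101010000011111100010 | 0 | 0
 107 | 11010100000111111000100 | 1 | 0

000100100001100111010000101000100100011110001001110101010110110101100110111100011000001101110001100000111101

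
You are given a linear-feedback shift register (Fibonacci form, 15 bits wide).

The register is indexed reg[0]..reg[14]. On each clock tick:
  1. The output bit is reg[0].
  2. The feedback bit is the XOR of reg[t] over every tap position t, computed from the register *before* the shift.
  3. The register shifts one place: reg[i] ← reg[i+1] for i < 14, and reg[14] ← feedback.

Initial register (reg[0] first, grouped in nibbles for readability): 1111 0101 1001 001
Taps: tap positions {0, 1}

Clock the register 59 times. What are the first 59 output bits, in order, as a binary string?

tick  register→output (feedback)
  0  111101011001001→1 (0)
  1  111010110010010→1 (0)
  2  110101100100100→1 (0)
  3  101011001001000→1 (1)
  4  010110010010001→0 (1)
  5  101100100100011→1 (1)
  6  011001001000111→0 (1)
  7  110010010001111→1 (0)
  8  100100100011110→1 (1)
  9  001001000111101→0 (0)
 10  010010001111010→0 (1)
 11  100100011110101→1 (1)
 12  001000111101011→0 (0)
 13  010001111010110→0 (1)
 14  100011110101101→1 (1)
 15  000111101011011→0 (0)
 16  001111010110110→0 (0)
 17  011110101101100→0 (1)
 18  111101011011001→1 (0)
 19  111010110110010→1 (0)
 20  110101101100100→1 (0)
 21  101011011001000→1 (1)
 22  010110110010001→0 (1)
 23  101101100100011→1 (1)
 24  011011001000111→0 (1)
 25  110110010001111→1 (0)
 26  101100100011110→1 (1)
 27  011001000111101→0 (1)
 28  110010001111011→1 (0)
 29  100100011110110→1 (1)
 30  001000111101101→0 (0)
 31  010001111011010→0 (1)
 32  100011110110101→1 (1)
 33  000111101101011→0 (0)
 34  001111011010110→0 (0)
 35  011110110101100→0 (1)
 36  111101101011001→1 (0)
 37  111011010110010→1 (0)
 38  110110101100100→1 (0)
 39  101101011001000→1 (1)
 40  011010110010001→0 (1)
 41  110101100100011→1 (0)
 42  101011001000110→1 (1)
 43  010110010001101→0 (1)
 44  101100100011011→1 (1)
 45  011001000110111→0 (1)
 46  110010001101111→1 (0)
 47  100100011011110→1 (1)
 48  001000110111101→0 (0)
 49  010001101111010→0 (1)
 50  100011011110101→1 (1)
 51  000110111101011→0 (0)
 52  001101111010110→0 (0)
 53  011011110101100→0 (1)
 54  110111101011001→1 (0)
 55  101111010110010→1 (1)
 56  011110101100101→0 (1)
 57  111101011001011→1 (0)
 58  111010110010110→1 (0)

11110101100100100011110101101100100011110110101100100011011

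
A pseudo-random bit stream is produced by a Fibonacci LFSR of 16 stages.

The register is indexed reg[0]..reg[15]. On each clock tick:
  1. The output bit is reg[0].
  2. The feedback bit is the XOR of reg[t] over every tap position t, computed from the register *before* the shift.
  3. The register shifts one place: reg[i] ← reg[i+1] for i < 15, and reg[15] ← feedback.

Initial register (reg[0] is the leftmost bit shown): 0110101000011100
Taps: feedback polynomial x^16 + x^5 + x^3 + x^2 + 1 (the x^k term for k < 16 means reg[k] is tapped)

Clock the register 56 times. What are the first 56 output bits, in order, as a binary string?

k : reg_k → out_k, fb_k
0: 0110101000011100 → 0, fb=1
1: 1101010000111001 → 1, fb=1
2: 1010100001110011 → 1, fb=0
3: 0101000011100110 → 0, fb=1
4: 1010000111001101 → 1, fb=0
5: 0100001110011010 → 0, fb=0
6: 1000011100110100 → 1, fb=0
7: 0000111001101000 → 0, fb=1
8: 0001110011010001 → 0, fb=0
9: 0011100110100010 → 0, fb=0
10: 0111001101000100 → 0, fb=0
11: 1110011010001000 → 1, fb=1
12: 1100110100010001 → 1, fb=0
13: 1001101000100010 → 1, fb=0
14: 0011010001000100 → 0, fb=1
15: 0110100010001001 → 0, fb=1
16: 1101000100010011 → 1, fb=0
17: 1010001000100110 → 1, fb=0
18: 0100010001001100 → 0, fb=1
19: 1000100010011001 → 1, fb=1
20: 0001000100110011 → 0, fb=1
21: 0010001001100111 → 0, fb=1
22: 0100010011001111 → 0, fb=1
23: 1000100110011111 → 1, fb=1
24: 0001001100111111 → 0, fb=1
25: 0010011001111111 → 0, fb=0
26: 0100110011111110 → 0, fb=1
27: 1001100111111101 → 1, fb=0
28: 0011001111111010 → 0, fb=0
29: 0110011111110100 → 0, fb=0
30: 1100111111101000 → 1, fb=0
31: 1001111111010000 → 1, fb=1
32: 0011111110100001 → 0, fb=1
33: 0111111101000011 → 0, fb=1
34: 1111111010000111 → 1, fb=0
35: 1111110100001110 → 1, fb=0
36: 1111101000011100 → 1, fb=1
37: 1111010000111001 → 1, fb=0
38: 1110100001110010 → 1, fb=0
39: 1101000011100100 → 1, fb=0
40: 1010000111001000 → 1, fb=0
41: 0100001110010000 → 0, fb=0
42: 1000011100100000 → 1, fb=0
43: 0000111001000000 → 0, fb=1
44: 0001110010000001 → 0, fb=0
45: 0011100100000010 → 0, fb=0
46: 0111001000000100 → 0, fb=0
47: 1110010000001000 → 1, fb=1
48: 1100100000010001 → 1, fb=1
49: 1001000000100011 → 1, fb=0
50: 0010000001000110 → 0, fb=1
51: 0100000010001101 → 0, fb=0
52: 1000000100011010 → 1, fb=1
53: 0000001000110101 → 0, fb=0
54: 0000010001101010 → 0, fb=1
55: 0000100011010101 → 0, fb=0

01101010000111001101000100010011001111111010000111001000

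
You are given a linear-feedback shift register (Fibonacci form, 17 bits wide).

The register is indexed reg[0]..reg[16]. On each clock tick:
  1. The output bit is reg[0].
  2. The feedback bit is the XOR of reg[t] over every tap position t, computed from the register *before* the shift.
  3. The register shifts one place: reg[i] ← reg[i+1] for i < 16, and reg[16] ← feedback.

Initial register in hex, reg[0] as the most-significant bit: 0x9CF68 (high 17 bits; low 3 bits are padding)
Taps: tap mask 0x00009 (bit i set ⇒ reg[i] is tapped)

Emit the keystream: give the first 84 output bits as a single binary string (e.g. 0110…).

k : reg_k → out_k, fb_k
0: 10011100111101101 → 1, fb=0
1: 00111001111011010 → 0, fb=1
2: 01110011110110101 → 0, fb=1
3: 11100111101101011 → 1, fb=1
4: 11001111011010111 → 1, fb=1
5: 10011110110101111 → 1, fb=0
6: 00111101101011110 → 0, fb=1
7: 01111011010111101 → 0, fb=1
8: 11110110101111011 → 1, fb=0
9: 11101101011110110 → 1, fb=1
10: 11011010111101101 → 1, fb=0
11: 10110101111011010 → 1, fb=0
12: 01101011110110100 → 0, fb=0
13: 11010111101101000 → 1, fb=0
14: 10101111011010000 → 1, fb=1
15: 01011110110100001 → 0, fb=1
16: 10111101101000011 → 1, fb=0
17: 01111011010000110 → 0, fb=1
18: 11110110100001101 → 1, fb=0
19: 11101101000011010 → 1, fb=1
20: 11011010000110101 → 1, fb=0
21: 10110100001101010 → 1, fb=0
22: 01101000011010100 → 0, fb=0
23: 11010000110101000 → 1, fb=0
24: 10100001101010000 → 1, fb=1
25: 01000011010100001 → 0, fb=0
26: 10000110101000010 → 1, fb=1
27: 00001101010000101 → 0, fb=0
28: 00011010100001010 → 0, fb=1
29: 00110101000010101 → 0, fb=1
30: 01101010000101011 → 0, fb=0
31: 11010100001010110 → 1, fb=0
32: 10101000010101100 → 1, fb=1
33: 01010000101011001 → 0, fb=1
34: 10100001010110011 → 1, fb=1
35: 01000010101100111 → 0, fb=0
36: 10000101011001110 → 1, fb=1
37: 00001010110011101 → 0, fb=0
38: 00010101100111010 → 0, fb=1
39: 00101011001110101 → 0, fb=0
40: 01010110011101010 → 0, fb=1
41: 10101100111010101 → 1, fb=1
42: 01011001110101011 → 0, fb=1
43: 10110011101010111 → 1, fb=0
44: 01100111010101110 → 0, fb=0
45: 11001110101011100 → 1, fb=1
46: 10011101010111001 → 1, fb=0
47: 00111010101110010 → 0, fb=1
48: 01110101011100101 → 0, fb=1
49: 11101010111001011 → 1, fb=1
50: 11010101110010111 → 1, fb=0
51: 10101011100101110 → 1, fb=1
52: 01010111001011101 → 0, fb=1
53: 10101110010111011 → 1, fb=1
54: 01011100101110111 → 0, fb=1
55: 10111001011101111 → 1, fb=0
56: 01110010111011110 → 0, fb=1
57: 11100101110111101 → 1, fb=1
58: 11001011101111011 → 1, fb=1
59: 10010111011110111 → 1, fb=0
60: 00101110111101110 → 0, fb=0
61: 01011101111011100 → 0, fb=1
62: 10111011110111001 → 1, fb=0
63: 01110111101110010 → 0, fb=1
64: 11101111011100101 → 1, fb=1
65: 11011110111001011 → 1, fb=0
66: 10111101110010110 → 1, fb=0
67: 01111011100101100 → 0, fb=1
68: 11110111001011001 → 1, fb=0
69: 11101110010110010 → 1, fb=1
70: 11011100101100101 → 1, fb=0
71: 10111001011001010 → 1, fb=0
72: 01110010110010100 → 0, fb=1
73: 11100101100101001 → 1, fb=1
74: 11001011001010011 → 1, fb=1
75: 10010110010100111 → 1, fb=0
76: 00101100101001110 → 0, fb=0
77: 01011001010011100 → 0, fb=1
78: 10110010100111001 → 1, fb=0
79: 01100101001110010 → 0, fb=0
80: 11001010011100100 → 1, fb=1
81: 10010100111001001 → 1, fb=0
82: 00101001110010010 → 0, fb=0
83: 01010011100100100 → 0, fb=1

100111001111011010111101101000011010100001010110011101010111001011101111011100101100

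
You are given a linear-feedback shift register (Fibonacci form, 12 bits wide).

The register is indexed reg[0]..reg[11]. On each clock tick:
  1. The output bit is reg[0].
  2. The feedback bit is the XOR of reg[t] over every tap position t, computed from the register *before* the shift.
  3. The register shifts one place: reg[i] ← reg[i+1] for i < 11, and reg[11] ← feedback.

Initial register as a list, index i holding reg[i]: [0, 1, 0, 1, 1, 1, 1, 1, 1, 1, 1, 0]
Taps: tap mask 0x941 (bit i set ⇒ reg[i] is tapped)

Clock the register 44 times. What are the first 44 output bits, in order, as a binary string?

01011111111001111110101001011100000110000011

k : reg_k → out_k, fb_k
0: 010111111110 → 0, fb=0
1: 101111111100 → 1, fb=1
2: 011111111001 → 0, fb=1
3: 111111110011 → 1, fb=1
4: 111111100111 → 1, fb=1
5: 111111001111 → 1, fb=1
6: 111110011111 → 1, fb=1
7: 111100111111 → 1, fb=0
8: 111001111110 → 1, fb=1
9: 110011111101 → 1, fb=0
10: 100111111010 → 1, fb=1
11: 001111110101 → 0, fb=0
12: 011111101010 → 0, fb=0
13: 111111010100 → 1, fb=1
14: 111110101001 → 1, fb=0
15: 111101010010 → 1, fb=1
16: 111010100101 → 1, fb=1
17: 110101001011 → 1, fb=1
18: 101010010111 → 1, fb=0
19: 010100101110 → 0, fb=0
20: 101001011100 → 1, fb=0
21: 010010111000 → 0, fb=0
22: 100101110000 → 1, fb=0
23: 001011100000 → 0, fb=1
24: 010111000001 → 0, fb=1
25: 101110000011 → 1, fb=0
26: 011100000110 → 0, fb=0
27: 111000001100 → 1, fb=0
28: 110000011000 → 1, fb=0
29: 100000110000 → 1, fb=0
30: 000001100000 → 0, fb=1
31: 000011000001 → 0, fb=1
32: 000110000011 → 0, fb=1
33: 001100000111 → 0, fb=1
34: 011000001111 → 0, fb=0
35: 110000011110 → 1, fb=0
36: 100000111100 → 1, fb=1
37: 000001111001 → 0, fb=1
38: 000011110011 → 0, fb=0
39: 000111100110 → 0, fb=1
40: 001111001101 → 0, fb=0
41: 011110011010 → 0, fb=1
42: 111100110101 → 1, fb=1
43: 111001101011 → 1, fb=0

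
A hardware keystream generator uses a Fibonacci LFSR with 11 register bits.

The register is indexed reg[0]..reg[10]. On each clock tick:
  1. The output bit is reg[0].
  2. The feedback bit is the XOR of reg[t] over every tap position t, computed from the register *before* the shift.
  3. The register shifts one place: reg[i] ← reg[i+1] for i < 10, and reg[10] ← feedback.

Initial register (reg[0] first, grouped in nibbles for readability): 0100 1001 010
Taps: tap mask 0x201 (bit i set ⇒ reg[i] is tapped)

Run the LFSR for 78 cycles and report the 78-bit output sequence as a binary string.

010010010101111010001001101111101001001100010111100000100110101011110001000110

k : reg_k → out_k, fb_k
0: 01001001010 → 0, fb=1
1: 10010010101 → 1, fb=1
2: 00100101011 → 0, fb=1
3: 01001010111 → 0, fb=1
4: 10010101111 → 1, fb=0
5: 00101011110 → 0, fb=1
6: 01010111101 → 0, fb=0
7: 10101111010 → 1, fb=0
8: 01011110100 → 0, fb=0
9: 10111101000 → 1, fb=1
10: 01111010001 → 0, fb=0
11: 11110100010 → 1, fb=0
12: 11101000100 → 1, fb=1
13: 11010001001 → 1, fb=1
14: 10100010011 → 1, fb=0
15: 01000100110 → 0, fb=1
16: 10001001101 → 1, fb=1
17: 00010011011 → 0, fb=1
18: 00100110111 → 0, fb=1
19: 01001101111 → 0, fb=1
20: 10011011111 → 1, fb=0
21: 00110111110 → 0, fb=1
22: 01101111101 → 0, fb=0
23: 11011111010 → 1, fb=0
24: 10111110100 → 1, fb=1
25: 01111101001 → 0, fb=0
26: 11111010010 → 1, fb=0
27: 11110100100 → 1, fb=1
28: 11101001001 → 1, fb=1
29: 11010010011 → 1, fb=0
30: 10100100110 → 1, fb=0
31: 01001001100 → 0, fb=0
32: 10010011000 → 1, fb=1
33: 00100110001 → 0, fb=0
34: 01001100010 → 0, fb=1
35: 10011000101 → 1, fb=1
36: 00110001011 → 0, fb=1
37: 01100010111 → 0, fb=1
38: 11000101111 → 1, fb=0
39: 10001011110 → 1, fb=0
40: 00010111100 → 0, fb=0
41: 00101111000 → 0, fb=0
42: 01011110000 → 0, fb=0
43: 10111100000 → 1, fb=1
44: 01111000001 → 0, fb=0
45: 11110000010 → 1, fb=0
46: 11100000100 → 1, fb=1
47: 11000001001 → 1, fb=1
48: 10000010011 → 1, fb=0
49: 00000100110 → 0, fb=1
50: 00001001101 → 0, fb=0
51: 00010011010 → 0, fb=1
52: 00100110101 → 0, fb=0
53: 01001101010 → 0, fb=1
54: 10011010101 → 1, fb=1
55: 00110101011 → 0, fb=1
56: 01101010111 → 0, fb=1
57: 11010101111 → 1, fb=0
58: 10101011110 → 1, fb=0
59: 01010111100 → 0, fb=0
60: 10101111000 → 1, fb=1
61: 01011110001 → 0, fb=0
62: 10111100010 → 1, fb=0
63: 01111000100 → 0, fb=0
64: 11110001000 → 1, fb=1
65: 11100010001 → 1, fb=1
66: 11000100011 → 1, fb=0
67: 10001000110 → 1, fb=0
68: 00010001100 → 0, fb=0
69: 00100011000 → 0, fb=0
70: 01000110000 → 0, fb=0
71: 10001100000 → 1, fb=1
72: 00011000001 → 0, fb=0
73: 00110000010 → 0, fb=1
74: 01100000101 → 0, fb=0
75: 11000001010 → 1, fb=0
76: 10000010100 → 1, fb=1
77: 00000101001 → 0, fb=0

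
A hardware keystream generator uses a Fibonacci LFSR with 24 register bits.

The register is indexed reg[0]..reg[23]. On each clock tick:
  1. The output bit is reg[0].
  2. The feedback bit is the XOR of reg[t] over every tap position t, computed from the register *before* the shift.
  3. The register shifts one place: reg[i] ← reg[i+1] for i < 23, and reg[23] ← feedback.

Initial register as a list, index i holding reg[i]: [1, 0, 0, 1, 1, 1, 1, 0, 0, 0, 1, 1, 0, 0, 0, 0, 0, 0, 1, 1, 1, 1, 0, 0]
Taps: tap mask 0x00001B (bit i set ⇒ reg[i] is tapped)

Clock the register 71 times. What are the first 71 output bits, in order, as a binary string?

10011110001100000011110010110000110100100110101101011010110000110101001

k : reg_k → out_k, fb_k
0: 100111100011000000111100 → 1, fb=1
1: 001111000110000001111001 → 0, fb=0
2: 011110001100000011110010 → 0, fb=1
3: 111100011000000111100101 → 1, fb=1
4: 111000110000001111001011 → 1, fb=0
5: 110001100000011110010110 → 1, fb=0
6: 100011000000111100101100 → 1, fb=0
7: 000110000001111001011000 → 0, fb=0
8: 001100000011110010110000 → 0, fb=1
9: 011000000111100101100001 → 0, fb=1
10: 110000001111001011000011 → 1, fb=0
11: 100000011110010110000110 → 1, fb=1
12: 000000111100101100001101 → 0, fb=0
13: 000001111001011000011010 → 0, fb=0
14: 000011110010110000110100 → 0, fb=1
15: 000111100101100001101001 → 0, fb=0
16: 001111001011000011010010 → 0, fb=0
17: 011110010110000110100100 → 0, fb=1
18: 111100101100001101001001 → 1, fb=1
19: 111001011000011010010011 → 1, fb=0
20: 110010110000110100100110 → 1, fb=1
21: 100101100001101001001101 → 1, fb=0
22: 001011000011010010011010 → 0, fb=1
23: 010110000110100100110101 → 0, fb=1
24: 101100001101001001101011 → 1, fb=0
25: 011000011010010011010110 → 0, fb=1
26: 110000110100100110101101 → 1, fb=0
27: 100001101001001101011010 → 1, fb=1
28: 000011010010011010110101 → 0, fb=1
29: 000110100100110101101011 → 0, fb=0
30: 001101001001101011010110 → 0, fb=1
31: 011010010011010110101101 → 0, fb=0
32: 110100100110101101011010 → 1, fb=1
33: 101001001101011010110101 → 1, fb=1
34: 010010011010110101101011 → 0, fb=0
35: 100100110101101011010110 → 1, fb=0
36: 001001101011010110101100 → 0, fb=0
37: 010011010110101101011000 → 0, fb=0
38: 100110101101011010110000 → 1, fb=1
39: 001101011010110101100001 → 0, fb=1
40: 011010110101101011000011 → 0, fb=0
41: 110101101011010110000110 → 1, fb=1
42: 101011010110101100001101 → 1, fb=0
43: 010110101101011000011010 → 0, fb=1
44: 101101011010110000110101 → 1, fb=0
45: 011010110101100001101010 → 0, fb=0
46: 110101101011000011010100 → 1, fb=1
47: 101011010110000110101001 → 1, fb=0
48: 010110101100001101010010 → 0, fb=1
49: 101101011000011010100101 → 1, fb=0
50: 011010110000110101001010 → 0, fb=0
51: 110101100001101010010100 → 1, fb=1
52: 101011000011010100101001 → 1, fb=0
53: 010110000110101001010010 → 0, fb=1
54: 101100001101010010100101 → 1, fb=0
55: 011000011010100101001010 → 0, fb=1
56: 110000110101001010010101 → 1, fb=0
57: 100001101010010100101010 → 1, fb=1
58: 000011010100101001010101 → 0, fb=1
59: 000110101001010010101011 → 0, fb=0
60: 001101010010100101010110 → 0, fb=1
61: 011010100101001010101101 → 0, fb=0
62: 110101001010010101011010 → 1, fb=1
63: 101010010100101010110101 → 1, fb=0
64: 010100101001010101101010 → 0, fb=0
65: 101001010010101011010100 → 1, fb=1
66: 010010100101010110101001 → 0, fb=0
67: 100101001010101101010010 → 1, fb=0
68: 001010010101011010100100 → 0, fb=1
69: 010100101010110101001001 → 0, fb=0
70: 101001010101101010010010 → 1, fb=1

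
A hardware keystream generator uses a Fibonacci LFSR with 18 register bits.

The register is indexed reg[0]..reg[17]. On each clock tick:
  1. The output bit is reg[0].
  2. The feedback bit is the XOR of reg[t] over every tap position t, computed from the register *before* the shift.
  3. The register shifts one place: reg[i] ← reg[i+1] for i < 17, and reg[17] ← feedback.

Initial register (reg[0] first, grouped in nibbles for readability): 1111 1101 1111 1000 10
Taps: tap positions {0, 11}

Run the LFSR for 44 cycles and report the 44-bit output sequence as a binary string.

k : reg_k → out_k, fb_k
0: 111111011111100010 → 1, fb=0
1: 111110111111000100 → 1, fb=0
2: 111101111110001000 → 1, fb=1
3: 111011111100010001 → 1, fb=1
4: 110111111000100011 → 1, fb=1
5: 101111110001000111 → 1, fb=0
6: 011111100010001110 → 0, fb=0
7: 111111000100011100 → 1, fb=1
8: 111110001000111001 → 1, fb=1
9: 111100010001110011 → 1, fb=0
10: 111000100011100110 → 1, fb=0
11: 110001000111001100 → 1, fb=0
12: 100010001110011000 → 1, fb=1
13: 000100011100110001 → 0, fb=0
14: 001000111001100010 → 0, fb=1
15: 010001110011000101 → 0, fb=1
16: 100011100110001011 → 1, fb=1
17: 000111001100010111 → 0, fb=0
18: 001110011000101110 → 0, fb=0
19: 011100110001011100 → 0, fb=1
20: 111001100010111001 → 1, fb=1
21: 110011000101110011 → 1, fb=0
22: 100110001011100110 → 1, fb=0
23: 001100010111001100 → 0, fb=1
24: 011000101110011001 → 0, fb=0
25: 110001011100110010 → 1, fb=1
26: 100010111001100101 → 1, fb=0
27: 000101110011001010 → 0, fb=1
28: 001011100110010101 → 0, fb=0
29: 010111001100101010 → 0, fb=0
30: 101110011001010100 → 1, fb=0
31: 011100110010101000 → 0, fb=0
32: 111001100101010000 → 1, fb=0
33: 110011001010100000 → 1, fb=1
34: 100110010101000001 → 1, fb=0
35: 001100101010000010 → 0, fb=0
36: 011001010100000100 → 0, fb=0
37: 110010101000001000 → 1, fb=1
38: 100101010000010001 → 1, fb=1
39: 001010100000100011 → 0, fb=0
40: 010101000001000110 → 0, fb=1
41: 101010000010001101 → 1, fb=1
42: 010100000100011011 → 0, fb=0
43: 101000001000110110 → 1, fb=1

11111101111110001000111001100010111001100101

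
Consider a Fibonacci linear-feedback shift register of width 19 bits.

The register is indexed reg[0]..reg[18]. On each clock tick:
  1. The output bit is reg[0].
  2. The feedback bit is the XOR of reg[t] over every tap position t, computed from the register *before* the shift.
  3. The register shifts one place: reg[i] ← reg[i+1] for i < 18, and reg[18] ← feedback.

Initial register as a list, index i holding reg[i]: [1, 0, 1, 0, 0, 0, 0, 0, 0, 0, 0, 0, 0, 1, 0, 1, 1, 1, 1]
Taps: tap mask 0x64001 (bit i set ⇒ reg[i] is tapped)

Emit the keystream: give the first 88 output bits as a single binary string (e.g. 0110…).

1010000000000101111110010000110100011111110010010011100000100000001100111010000110111001

tick  register→output (feedback)
  0  1010000000000101111→1 (1)
  1  0100000000001011111→0 (1)
  2  1000000000010111111→1 (0)
  3  0000000000101111110→0 (0)
  4  0000000001011111100→0 (1)
  5  0000000010111111001→0 (0)
  6  0000000101111110010→0 (0)
  7  0000001011111100100→0 (0)
  8  0000010111111001000→0 (0)
  9  0000101111110010000→0 (1)
 10  0001011111100100001→0 (1)
 11  0010111111001000011→0 (0)
 12  0101111110010000110→0 (1)
 13  1011111100100001101→1 (0)
 14  0111111001000011010→0 (0)
 15  1111110010000110100→1 (0)
 16  1111100100001101000→1 (1)
 17  1111001000011010001→1 (1)
 18  1110010000110100011→1 (1)
 19  1100100001101000111→1 (1)
 20  1001000011010001111→1 (1)
 21  0010000110100011111→0 (1)
 22  0100001101000111111→0 (1)
 23  1000011010001111111→1 (0)
 24  0000110100011111110→0 (0)
 25  0001101000111111100→0 (1)
 26  0011010001111111001→0 (0)
 27  0110100011111110010→0 (0)
 28  1101000111111100100→1 (1)
 29  1010001111111001001→1 (0)
 30  0100011111110010010→0 (0)
 31  1000111111100100100→1 (1)
 32  0001111111001001001→0 (1)
 33  0011111110010010011→0 (1)
 34  0111111100100100111→0 (0)
 35  1111111001001001110→1 (0)
 36  1111110010010011100→1 (0)
 37  1111100100100111000→1 (0)
 38  1111001001001110000→1 (0)
 39  1110010010011100000→1 (1)
 40  1100100100111000001→1 (0)
 41  1001001001110000010→1 (0)
 42  0010010011100000100→0 (0)
 43  0100100111000001000→0 (0)
 44  1001001110000010000→1 (0)
 45  0010011100000100000→0 (0)
 46  0100111000001000000→0 (0)
 47  1001110000010000000→1 (1)
 48  0011100000100000001→0 (1)
 49  0111000001000000011→0 (0)
 50  1110000010000000110→1 (0)
 51  1100000100000001100→1 (1)
 52  1000001000000011001→1 (1)
 53  0000010000000110011→0 (1)
 54  0000100000001100111→0 (0)
 55  0001000000011001110→0 (1)
 56  0010000000110011101→0 (0)
 57  0100000001100111010→0 (0)
 58  1000000011001110100→1 (0)
 59  0000000110011101000→0 (0)
 60  0000001100111010000→0 (1)
 61  0000011001110100001→0 (1)
 62  0000110011101000011→0 (0)
 63  0001100111010000110→0 (1)
 64  0011001110100001101→0 (1)
 65  0110011101000011011→0 (1)
 66  1100111010000110111→1 (0)
 67  1001110100001101110→1 (0)
 68  0011101000011011100→0 (1)
 69  0111010000110111001→0 (0)
 70  1110100001101110010→1 (1)
 71  1101000011011100101→1 (0)
 72  1010000110111001010→1 (0)
 73  0100001101110010100→0 (1)
 74  1000011011100101001→1 (0)
 75  0000110111001010010→0 (0)
 76  0001101110010100100→0 (0)
 77  0011011100101001000→0 (0)
 78  0110111001010010000→0 (1)
 79  1101110010100100001→1 (0)
 80  1011100101001000010→1 (0)
 81  0111001010010000100→0 (0)
 82  1110010100100001000→1 (1)
 83  1100101001000010001→1 (1)
 84  1001010010000100011→1 (1)
 85  0010100100001000111→0 (0)
 86  0101001000010001110→0 (1)
 87  1010010000100011101→1 (1)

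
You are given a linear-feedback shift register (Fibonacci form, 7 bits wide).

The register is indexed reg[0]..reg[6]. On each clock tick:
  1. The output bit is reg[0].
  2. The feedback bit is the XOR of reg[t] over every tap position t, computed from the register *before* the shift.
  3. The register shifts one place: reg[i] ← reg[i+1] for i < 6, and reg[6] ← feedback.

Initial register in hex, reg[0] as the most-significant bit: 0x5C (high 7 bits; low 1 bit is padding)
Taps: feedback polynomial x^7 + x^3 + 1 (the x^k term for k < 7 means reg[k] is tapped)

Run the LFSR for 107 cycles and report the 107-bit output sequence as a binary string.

01011101011011000001100110101001110011110110100001010101111101001010001101110001111111000011101111001011001

step | reg (before) | out | fb
   0 | 0101110 | 0 | 1
   1 | 1011101 | 1 | 0
   2 | 0111010 | 0 | 1
   3 | 1110101 | 1 | 1
   4 | 1101011 | 1 | 0
   5 | 1010110 | 1 | 1
   6 | 0101101 | 0 | 1
   7 | 1011011 | 1 | 0
   8 | 0110110 | 0 | 0
   9 | 1101100 | 1 | 0
  10 | 1011000 | 1 | 0
  11 | 0110000 | 0 | 0
  12 | 1100000 | 1 | 1
  13 | 1000001 | 1 | 1
  14 | 0000011 | 0 | 0
  15 | 0000110 | 0 | 0
  16 | 0001100 | 0 | 1
  17 | 0011001 | 0 | 1
  18 | 0110011 | 0 | 0
  19 | 1100110 | 1 | 1
  20 | 1001101 | 1 | 0
  21 | 0011010 | 0 | 1
  22 | 0110101 | 0 | 0
  23 | 1101010 | 1 | 0
  24 | 1010100 | 1 | 1
  25 | 0101001 | 0 | 1
  26 | 1010011 | 1 | 1
  27 | 0100111 | 0 | 0
  28 | 1001110 | 1 | 0
  29 | 0011100 | 0 | 1
  30 | 0111001 | 0 | 1
  31 | 1110011 | 1 | 1
  32 | 1100111 | 1 | 1
  33 | 1001111 | 1 | 0
  34 | 0011110 | 0 | 1
  35 | 0111101 | 0 | 1
  36 | 1111011 | 1 | 0
  37 | 1110110 | 1 | 1
  38 | 1101101 | 1 | 0
  39 | 1011010 | 1 | 0
  40 | 0110100 | 0 | 0
  41 | 1101000 | 1 | 0
  42 | 1010000 | 1 | 1
  43 | 0100001 | 0 | 0
  44 | 1000010 | 1 | 1
  45 | 0000101 | 0 | 0
  46 | 0001010 | 0 | 1
  47 | 0010101 | 0 | 0
  48 | 0101010 | 0 | 1
  49 | 1010101 | 1 | 1
  50 | 0101011 | 0 | 1
  51 | 1010111 | 1 | 1
  52 | 0101111 | 0 | 1
  53 | 1011111 | 1 | 0
  54 | 0111110 | 0 | 1
  55 | 1111101 | 1 | 0
  56 | 1111010 | 1 | 0
  57 | 1110100 | 1 | 1
  58 | 1101001 | 1 | 0
  59 | 1010010 | 1 | 1
  60 | 0100101 | 0 | 0
  61 | 1001010 | 1 | 0
  62 | 0010100 | 0 | 0
  63 | 0101000 | 0 | 1
  64 | 1010001 | 1 | 1
  65 | 0100011 | 0 | 0
  66 | 1000110 | 1 | 1
  67 | 0001101 | 0 | 1
  68 | 0011011 | 0 | 1
  69 | 0110111 | 0 | 0
  70 | 1101110 | 1 | 0
  71 | 1011100 | 1 | 0
  72 | 0111000 | 0 | 1
  73 | 1110001 | 1 | 1
  74 | 1100011 | 1 | 1
  75 | 1000111 | 1 | 1
  76 | 0001111 | 0 | 1
  77 | 0011111 | 0 | 1
  78 | 0111111 | 0 | 1
  79 | 1111111 | 1 | 0
  80 | 1111110 | 1 | 0
  81 | 1111100 | 1 | 0
  82 | 1111000 | 1 | 0
  83 | 1110000 | 1 | 1
  84 | 1100001 | 1 | 1
  85 | 1000011 | 1 | 1
  86 | 0000111 | 0 | 0
  87 | 0001110 | 0 | 1
  88 | 0011101 | 0 | 1
  89 | 0111011 | 0 | 1
  90 | 1110111 | 1 | 1
  91 | 1101111 | 1 | 0
  92 | 1011110 | 1 | 0
  93 | 0111100 | 0 | 1
  94 | 1111001 | 1 | 0
  95 | 1110010 | 1 | 1
  96 | 1100101 | 1 | 1
  97 | 1001011 | 1 | 0
  98 | 0010110 | 0 | 0
  99 | 0101100 | 0 | 1
 100 | 1011001 | 1 | 0
 101 | 0110010 | 0 | 0
 102 | 1100100 | 1 | 1
 103 | 1001001 | 1 | 0
 104 | 0010010 | 0 | 0
 105 | 0100100 | 0 | 0
 106 | 1001000 | 1 | 0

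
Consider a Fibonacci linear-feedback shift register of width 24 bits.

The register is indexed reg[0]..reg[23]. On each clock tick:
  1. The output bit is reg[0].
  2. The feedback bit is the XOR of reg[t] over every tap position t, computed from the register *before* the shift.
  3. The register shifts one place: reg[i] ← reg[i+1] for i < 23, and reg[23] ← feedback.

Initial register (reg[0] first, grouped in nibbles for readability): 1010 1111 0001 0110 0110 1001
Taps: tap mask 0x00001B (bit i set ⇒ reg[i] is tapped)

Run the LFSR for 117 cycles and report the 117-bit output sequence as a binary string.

step | reg (before) | out | fb
   0 | 101011110001011001101001 | 1 | 0
   1 | 010111100010110011010010 | 0 | 1
   2 | 101111000101100110100101 | 1 | 1
   3 | 011110001011001101001011 | 0 | 1
   4 | 111100010110011010010111 | 1 | 1
   5 | 111000101100110100101111 | 1 | 0
   6 | 110001011001101001011110 | 1 | 0
   7 | 100010110011010010111100 | 1 | 0
   8 | 000101100110100101111000 | 0 | 1
   9 | 001011001101001011110001 | 0 | 1
  10 | 010110011010010111100011 | 0 | 1
  11 | 101100110100101111000111 | 1 | 0
  12 | 011001101001011110001110 | 0 | 1
  13 | 110011010010111100011101 | 1 | 1
  14 | 100110100101111000111011 | 1 | 1
  15 | 001101001011110001110111 | 0 | 1
  16 | 011010010111100011101111 | 0 | 0
  17 | 110100101111000111011110 | 1 | 1
  18 | 101001011110001110111101 | 1 | 1
  19 | 010010111100011101111011 | 0 | 0
  20 | 100101111000111011110110 | 1 | 0
  21 | 001011110001110111101100 | 0 | 1
  22 | 010111100011101111011001 | 0 | 1
  23 | 101111000111011110110011 | 1 | 1
  24 | 011110001110111101100111 | 0 | 1
  25 | 111100011101111011001111 | 1 | 1
  26 | 111000111011110110011111 | 1 | 0
  27 | 110001110111101100111110 | 1 | 0
  28 | 100011101111011001111100 | 1 | 0
  29 | 000111011110110011111000 | 0 | 0
  30 | 001110111101100111110000 | 0 | 0
  31 | 011101111011001111100000 | 0 | 0
  32 | 111011110110011111000000 | 1 | 1
  33 | 110111101100111110000001 | 1 | 0
  34 | 101111011001111100000010 | 1 | 1
  35 | 011110110011111000000101 | 0 | 1
  36 | 111101100111110000001011 | 1 | 1
  37 | 111011001111100000010111 | 1 | 1
  38 | 110110011111000000101111 | 1 | 0
  39 | 101100111110000001011110 | 1 | 0
  40 | 011001111100000010111100 | 0 | 1
  41 | 110011111000000101111001 | 1 | 1
  42 | 100111110000001011110011 | 1 | 1
  43 | 001111100000010111100111 | 0 | 0
  44 | 011111000000101111001110 | 0 | 1
  45 | 111110000001011110011101 | 1 | 0
  46 | 111100000010111100111010 | 1 | 1
  47 | 111000000101111001110101 | 1 | 0
  48 | 110000001011110011101010 | 1 | 0
  49 | 100000010111100111010100 | 1 | 1
  50 | 000000101111001110101001 | 0 | 0
  51 | 000001011110011101010010 | 0 | 0
  52 | 000010111100111010100100 | 0 | 1
  53 | 000101111001110101001001 | 0 | 1
  54 | 001011110011101010010011 | 0 | 1
  55 | 010111100111010100100111 | 0 | 1
  56 | 101111001110101001001111 | 1 | 1
  57 | 011110011101010010011111 | 0 | 1
  58 | 111100111010100100111111 | 1 | 1
  59 | 111001110101001001111111 | 1 | 0
  60 | 110011101010010011111110 | 1 | 1
  61 | 100111010100100111111101 | 1 | 1
  62 | 001110101001001111111011 | 0 | 0
  63 | 011101010010011111110110 | 0 | 0
  64 | 111010100100111111101100 | 1 | 1
  65 | 110101001001111111011001 | 1 | 1
  66 | 101010010011111110110011 | 1 | 0
  67 | 010100100111111101100110 | 0 | 0
  68 | 101001001111111011001100 | 1 | 1
  69 | 010010011111110110011001 | 0 | 0
  70 | 100100111111101100110010 | 1 | 0
  71 | 001001111111011001100100 | 0 | 0
  72 | 010011111110110011001000 | 0 | 0
  73 | 100111111101100110010000 | 1 | 1
  74 | 001111111011001100100001 | 0 | 0
  75 | 011111110110011001000010 | 0 | 1
  76 | 111111101100110010000101 | 1 | 0
  77 | 111111011001100100001010 | 1 | 0
  78 | 111110110011001000010100 | 1 | 0
  79 | 111101100110010000101000 | 1 | 1
  80 | 111011001100100001010001 | 1 | 1
  81 | 110110011001000010100011 | 1 | 0
  82 | 101100110010000101000110 | 1 | 0
  83 | 011001100100001010001100 | 0 | 1
  84 | 110011001000010100011001 | 1 | 1
  85 | 100110010000101000110011 | 1 | 1
  86 | 001100100001010001100111 | 0 | 1
  87 | 011001000010100011001111 | 0 | 1
  88 | 110010000101000110011111 | 1 | 1
  89 | 100100001010001100111111 | 1 | 0
  90 | 001000010100011001111110 | 0 | 0
  91 | 010000101000110011111100 | 0 | 1
  92 | 100001010001100111111001 | 1 | 1
  93 | 000010100011001111110011 | 0 | 1
  94 | 000101000110011111100111 | 0 | 1
  95 | 001010001100111111001111 | 0 | 1
  96 | 010100011001111110011111 | 0 | 0
  97 | 101000110011111100111110 | 1 | 1
  98 | 010001100111111001111101 | 0 | 1
  99 | 100011001111110011111011 | 1 | 0
 100 | 000110011111100111110110 | 0 | 0
 101 | 001100111111001111101100 | 0 | 1
 102 | 011001111110011111011001 | 0 | 1
 103 | 110011111100111110110011 | 1 | 1
 104 | 100111111001111101100111 | 1 | 1
 105 | 001111110011111011001111 | 0 | 0
 106 | 011111100111110110011110 | 0 | 1
 107 | 111111001111101100111101 | 1 | 0
 108 | 111110011111011001111010 | 1 | 0
 109 | 111100111110110011110100 | 1 | 1
 110 | 111001111101100111101001 | 1 | 0
 111 | 110011111011001111010010 | 1 | 1
 112 | 100111110110011110100101 | 1 | 1
 113 | 001111101100111101001011 | 0 | 0
 114 | 011111011001111010010110 | 0 | 1
 115 | 111110110011110100101101 | 1 | 0
 116 | 111101100111101001011010 | 1 | 1

101011110001011001101001011110001110111101100111110000001011110011101010010011111110110011001000010100011001111110011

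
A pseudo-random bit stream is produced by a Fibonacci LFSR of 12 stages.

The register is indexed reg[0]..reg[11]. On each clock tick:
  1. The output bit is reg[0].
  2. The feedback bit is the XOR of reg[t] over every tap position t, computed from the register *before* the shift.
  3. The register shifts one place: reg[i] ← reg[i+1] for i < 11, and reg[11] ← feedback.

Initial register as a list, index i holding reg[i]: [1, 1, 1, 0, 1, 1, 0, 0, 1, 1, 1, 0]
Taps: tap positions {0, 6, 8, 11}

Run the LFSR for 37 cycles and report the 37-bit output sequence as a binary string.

tick  register→output (feedback)
  0  111011001110→1 (0)
  1  110110011100→1 (0)
  2  101100111000→1 (1)
  3  011001110001→0 (0)
  4  110011100010→1 (0)
  5  100111000100→1 (1)
  6  001110001001→0 (0)
  7  011100010010→0 (0)
  8  111000100100→1 (0)
  9  110001001000→1 (0)
 10  100010010000→1 (1)
 11  000100100001→0 (0)
 12  001001000010→0 (0)
 13  010010000100→0 (0)
 14  100100001000→1 (0)
 15  001000010000→0 (0)
 16  010000100000→0 (1)
 17  100001000001→1 (0)
 18  000010000010→0 (0)
 19  000100000100→0 (0)
 20  001000001000→0 (1)
 21  010000010001→0 (1)
 22  100000100011→1 (1)
 23  000001000111→0 (1)
 24  000010001111→0 (0)
 25  000100011110→0 (1)
 26  001000111101→0 (1)
 27  010001111011→0 (1)
 28  100011110111→1 (1)
 29  000111101111→0 (1)
 30  001111011111→0 (0)
 31  011110111110→0 (0)
 32  111101111100→1 (1)
 33  111011111001→1 (0)
 34  110111110010→1 (0)
 35  101111100100→1 (0)
 36  011111001000→0 (1)

1110110011100010010000100000100011110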